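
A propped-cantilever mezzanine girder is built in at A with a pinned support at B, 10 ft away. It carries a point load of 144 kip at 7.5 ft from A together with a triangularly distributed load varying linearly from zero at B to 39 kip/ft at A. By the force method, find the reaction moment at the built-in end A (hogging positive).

M_A = 428.8 kip·ft

Choose R_B as the redundant. The primary structure is the cantilever fixed at A.
Free-end deflection of the primary structure under the applied loading (downward +):
  point load 144 at a = 7.5: Pa²(3L − a)/(6EI) = 30375/EI
  triangular load, peak 39 at the fixed end: w₀L⁴/(30EI) = 13000/EI
  δ_0 = 43375/EI
Flexibility coefficient — unit upward force at B: δ_{BB} = L³/(3EI) = 333.3/EI.
The prop prevents deflection at B: R_B = δ_0/δ_{BB} = 43375/333.3 = 130.1 kip.
Moment equilibrium about A: M_A = Σ(load moments about A) − R_B·L = 1730 − 130.1×10 = 428.8 kip·ft.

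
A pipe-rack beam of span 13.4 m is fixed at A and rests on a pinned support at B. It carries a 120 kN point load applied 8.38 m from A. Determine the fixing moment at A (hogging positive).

M_A = 258.9 kN·m

Release the roller at B. Primary structure: cantilever fixed at A.
Deflection at B on the released cantilever, summing each load's contribution:
  point load 120 at a = 8.38: Pa²(3L − a)/(6EI) = 44691/EI
Tip deflection under a unit load at B: L³/(3EI) = 802/EI.
The prop prevents deflection at B: R_B = δ_0/δ_{BB} = 44691/802 = 55.72 kN.
Moment equilibrium about A: M_A = Σ(load moments about A) − R_B·L = 1006 − 55.72×13.4 = 258.9 kN·m.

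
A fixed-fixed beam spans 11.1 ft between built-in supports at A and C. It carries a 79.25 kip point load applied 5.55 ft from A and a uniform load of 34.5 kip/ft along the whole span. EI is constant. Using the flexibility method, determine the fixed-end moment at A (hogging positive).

Take the two fixed-end moments M_A, M_C as redundants; the released structure is the simple span AC.
End rotations of the released simple span under the applied load (×1/EI):
  at A: point load 79.25 at a = 5.55: Pab(L + b)/(6LEI) = 610.3/EI
  at C: point load 79.25 at a = 5.55: Pab(L + a)/(6LEI) = 610.3/EI
  at A: UDL 34.5: wL³/(24EI) = 1966/EI
  at C: UDL 34.5: wL³/(24EI) = 1966/EI
  θ_A0 = 2576/EI,  θ_C0 = 2576/EI
Flexibility coefficients: a unit moment at one end gives L/(3EI) there and L/(6EI) at the far end, so f₁₁ = f₂₂ = 3.7/EI and f₁₂ = f₂₁ = 1.85/EI.
Compatibility — zero rotation at each built-in end:
  3.7 M_A + 1.85 M_C = 2576
  1.85 M_A + 3.7 M_C = 2576
Solving the pair gives M_A = 464.2 kip·ft and M_C = 464.2 kip·ft (hogging).

M_A = 464.2 kip·ft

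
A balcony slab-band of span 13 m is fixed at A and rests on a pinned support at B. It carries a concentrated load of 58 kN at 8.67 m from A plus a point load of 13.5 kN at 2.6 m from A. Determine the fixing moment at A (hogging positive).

Take the reaction at B as the redundant and release it; the primary structure is a cantilever fixed at A.
Free-end deflection of the primary structure under the applied loading (downward +):
  point load 58 at a = 8.67: Pa²(3L − a)/(6EI) = 22039/EI
  point load 13.5 at a = 2.6: Pa²(3L − a)/(6EI) = 553.6/EI
  δ_0 = 22592/EI
Flexibility coefficient — unit upward force at B: δ_{BB} = L³/(3EI) = 732.3/EI.
The prop prevents deflection at B: R_B = δ_0/δ_{BB} = 22592/732.3 = 30.85 kN.
Moment equilibrium about A: M_A = Σ(load moments about A) − R_B·L = 538 − 30.85×13 = 136.9 kN·m.

M_A = 136.9 kN·m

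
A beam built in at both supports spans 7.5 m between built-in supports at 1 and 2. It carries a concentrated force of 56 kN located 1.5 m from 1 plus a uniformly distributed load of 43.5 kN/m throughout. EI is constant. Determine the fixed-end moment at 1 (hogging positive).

M_1 = 257.7 kN·m

Release both end moments; the primary structure is a simply-supported span 12 with redundants M_1 and M_2.
End rotations of the released simple span under the applied load (×1/EI):
  at 1: point load 56 at a = 1.5: Pab(L + b)/(6LEI) = 151.2/EI
  at 2: point load 56 at a = 1.5: Pab(L + a)/(6LEI) = 100.8/EI
  at 1: UDL 43.5: wL³/(24EI) = 764.6/EI
  at 2: UDL 43.5: wL³/(24EI) = 764.6/EI
  θ_10 = 915.8/EI,  θ_20 = 865.4/EI
Flexibility coefficients: a unit moment at one end gives L/(3EI) there and L/(6EI) at the far end, so f₁₁ = f₂₂ = 2.5/EI and f₁₂ = f₂₁ = 1.25/EI.
Compatibility — zero rotation at each built-in end:
  2.5 M_1 + 1.25 M_2 = 915.8
  1.25 M_1 + 2.5 M_2 = 865.4
Solving the pair gives M_1 = 257.7 kN·m and M_2 = 217.3 kN·m (hogging).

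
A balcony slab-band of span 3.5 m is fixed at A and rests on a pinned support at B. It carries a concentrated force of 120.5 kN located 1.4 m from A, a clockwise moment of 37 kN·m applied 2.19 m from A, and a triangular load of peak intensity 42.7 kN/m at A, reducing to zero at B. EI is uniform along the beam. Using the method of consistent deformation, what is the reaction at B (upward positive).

R_B = 53.64 kN

Choose R_B as the redundant. The primary structure is the cantilever fixed at A.
Primary-structure tip deflection at B by superposition:
  point load 120.5 at a = 1.4: Pa²(3L − a)/(6EI) = 358.2/EI
  clockwise couple 37 at a = 2.19: M₀a(2L − a)/(2EI) = 194.9/EI
  triangular load, peak 42.7 at the fixed end: w₀L⁴/(30EI) = 213.6/EI
  δ_0 = 766.7/EI
Tip deflection under a unit load at B: L³/(3EI) = 14.29/EI.
Compatibility at B: δ_0 − R_B·δ_{BB} = 0, so R_B = 766.7/14.29 = 53.64 kN.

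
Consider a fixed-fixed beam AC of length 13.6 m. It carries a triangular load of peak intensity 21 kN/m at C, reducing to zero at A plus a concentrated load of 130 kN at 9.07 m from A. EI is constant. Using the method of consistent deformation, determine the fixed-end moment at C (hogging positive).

M_C = 456.1 kN·m

Take the two fixed-end moments M_A, M_C as redundants; the released structure is the simple span AC.
On the primary (simply-supported) span, the end slopes from the loading are:
  at A: triangular load, peak 21: 7w₀L³/(360EI) = 1027/EI
  at C: triangular load, peak 21: w₀L³/(45EI) = 1174/EI
  at A: point load 130 at a = 9.07: Pab(L + b)/(6LEI) = 1187/EI
  at C: point load 130 at a = 9.07: Pab(L + a)/(6LEI) = 1484/EI
  θ_A0 = 2214/EI,  θ_C0 = 2658/EI
Flexibility coefficients: a unit moment at one end gives L/(3EI) there and L/(6EI) at the far end, so f₁₁ = f₂₂ = 4.533/EI and f₁₂ = f₂₁ = 2.267/EI.
Compatibility — zero rotation at each built-in end:
  4.533 M_A + 2.267 M_C = 2214
  2.267 M_A + 4.533 M_C = 2658
Solving the pair gives M_A = 260.3 kN·m and M_C = 456.1 kN·m (hogging).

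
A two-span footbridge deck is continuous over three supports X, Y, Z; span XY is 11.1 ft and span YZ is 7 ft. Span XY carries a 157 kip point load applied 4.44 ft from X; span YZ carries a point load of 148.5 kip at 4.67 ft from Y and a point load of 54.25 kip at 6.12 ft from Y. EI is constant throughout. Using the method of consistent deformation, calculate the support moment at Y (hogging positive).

M_Y = 248.1 kip·ft

Insert a hinge at Y; M_Y is the redundant, and each span becomes simply supported.
Discontinuity in slope at Y on the released structure — sum the simple-span end rotations:
  span XY: point load 157 at a = 4.44: Pab(L + a)/(6LEI) = 1083/EI
  span YZ: point load 148.5 at a = 4.67: Pab(L + b)/(6LEI) = 358.9/EI
  span YZ: point load 54.25 at a = 6.12: Pab(L + b)/(6LEI) = 54.82/EI
  relative rotation θ_0 = (1083 + 413.8)/EI = 1497/EI
A unit hogging moment at Y produces rotation L₁/(3EI) + L₂/(3EI) = 6.033/EI.
Slope continuity at Y: θ_0 = M_Y·6.033/EI, so M_Y = 1497/6.033 = 248.1 kip·ft (hogging).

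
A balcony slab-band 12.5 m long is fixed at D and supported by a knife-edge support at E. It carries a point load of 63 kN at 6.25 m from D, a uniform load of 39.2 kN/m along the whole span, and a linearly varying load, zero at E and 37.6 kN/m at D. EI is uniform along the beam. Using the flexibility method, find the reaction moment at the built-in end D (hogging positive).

Remove the prop at E; the released (primary) structure is a cantilever built in at D.
Downward deflection at the released point E due to the loads:
  point load 63 at a = 6.25: Pa²(3L − a)/(6EI) = 12817/EI
  UDL 39.2: wL⁴/(8EI) = 119629/EI
  triangular load, peak 37.6 at the fixed end: w₀L⁴/(30EI) = 30599/EI
  δ_0 = 163045/EI
Tip deflection under a unit load at E: L³/(3EI) = 651/EI.
The prop prevents deflection at E: R_E = δ_0/δ_{EE} = 163045/651 = 250.4 kN.
Moment equilibrium about D: M_D = Σ(load moments about D) − R_E·L = 4435 − 250.4×12.5 = 1305 kN·m.

M_D = 1305 kN·m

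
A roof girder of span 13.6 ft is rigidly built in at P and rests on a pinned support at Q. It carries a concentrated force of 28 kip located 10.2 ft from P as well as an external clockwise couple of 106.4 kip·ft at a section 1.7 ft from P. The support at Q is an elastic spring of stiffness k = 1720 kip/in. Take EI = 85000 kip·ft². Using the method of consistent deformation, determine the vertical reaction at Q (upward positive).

Release the roller at Q. Primary structure: cantilever fixed at P.
Deflection at Q on the released cantilever, summing each load's contribution:
  point load 28 at a = 10.2: Pa²(3L − a)/(6EI) = 14857/EI
  clockwise couple 106.4 at a = 1.7: M₀a(2L − a)/(2EI) = 2306/EI
  δ_0 = 17163/EI
Flexibility coefficient — unit upward force at Q: δ_{QQ} = L³/(3EI) = 838.5/EI.
With EI = 85000 kip·ft²: δ_0 = 0.20192 ft and δ_{QQ} = 0.009865 ft/kip.
Compatibility — the spring shortens by R_Q/k under the reaction it provides: δ_0 − R_Q·δ_{QQ} = R_Q/k. With 1/k = 1/(1720×12) ft/kip = 0.000048 ft/kip, R_Q = δ_0 / (δ_{QQ} + 1/k) = 0.20192 / (0.009865 + 0.000048) = 20.37 kip.

R_Q = 20.37 kip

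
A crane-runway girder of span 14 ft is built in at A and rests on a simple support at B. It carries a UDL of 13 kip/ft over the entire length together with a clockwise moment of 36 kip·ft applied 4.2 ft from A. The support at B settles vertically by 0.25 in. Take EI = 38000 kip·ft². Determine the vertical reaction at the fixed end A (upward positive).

R_A = 112.6 kip

Remove the prop at B; the released (primary) structure is a cantilever built in at A.
Downward deflection at the released point B due to the loads:
  UDL 13: wL⁴/(8EI) = 62426/EI
  clockwise couple 36 at a = 4.2: M₀a(2L − a)/(2EI) = 1799/EI
  δ_0 = 64225/EI
Tip deflection under a unit load at B: L³/(3EI) = 914.7/EI.
With EI = 38000 kip·ft²: δ_0 = 1.6901 ft and δ_{BB} = 0.02407 ft/kip.
Compatibility — the beam at B must follow the support down by 0.02083 ft: δ_0 − R_B·δ_{BB} = 0.02083, so R_B = (1.6901 − 0.02083)/0.02407 = 69.35 kip.
Vertical equilibrium: R_A = ΣP − R_B = 182 − 69.35 = 112.6 kip.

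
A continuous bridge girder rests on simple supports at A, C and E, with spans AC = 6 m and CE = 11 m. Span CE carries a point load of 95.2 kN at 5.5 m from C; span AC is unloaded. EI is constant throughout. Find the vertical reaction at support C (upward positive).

R_C = 80.33 kN

Insert a hinge at C; M_C is the redundant, and each span becomes simply supported.
Rotations at C on the released spans (each span's end-slope, ×1/EI):
  span CE: point load 95.2 at a = 5.5: Pab(L + b)/(6LEI) = 720/EI
  relative rotation θ_0 = (0 + 720)/EI = 720/EI
A unit hogging moment at C produces rotation L₁/(3EI) + L₂/(3EI) = 5.667/EI.
Slope continuity at C: θ_0 = M_C·5.667/EI, so M_C = 720/5.667 = 127 kN·m (hogging).
Span AC, ΣM about A with M_C applied at C: R_C^{AC}·6 = 0 + 127, so R_C^{AC} = 21.18 kN and R_A = 0 − 21.18 = -21.18 kN.
Span CE, ΣM about E: R_C^{CE}·11 = 523.6 + 127, so R_C^{CE} = 59.15 kN and R_E = 95.2 − 59.15 = 36.05 kN.
R_C = 21.18 + 59.15 = 80.33 kN.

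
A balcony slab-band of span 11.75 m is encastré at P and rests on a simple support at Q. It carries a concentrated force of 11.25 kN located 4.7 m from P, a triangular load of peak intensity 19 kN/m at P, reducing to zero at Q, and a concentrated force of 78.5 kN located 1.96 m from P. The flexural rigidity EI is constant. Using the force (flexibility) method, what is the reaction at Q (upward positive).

Take the reaction at Q as the redundant and release it; the primary structure is a cantilever fixed at P.
Free-end deflection of the primary structure under the applied loading (downward +):
  point load 11.25 at a = 4.7: Pa²(3L − a)/(6EI) = 1265/EI
  triangular load, peak 19 at the fixed end: w₀L⁴/(30EI) = 12072/EI
  point load 78.5 at a = 1.96: Pa²(3L − a)/(6EI) = 1673/EI
  δ_0 = 15011/EI
Flexibility coefficient — unit upward force at Q: δ_{QQ} = L³/(3EI) = 540.7/EI.
The prop prevents deflection at Q: R_Q = δ_0/δ_{QQ} = 15011/540.7 = 27.76 kN.

R_Q = 27.76 kN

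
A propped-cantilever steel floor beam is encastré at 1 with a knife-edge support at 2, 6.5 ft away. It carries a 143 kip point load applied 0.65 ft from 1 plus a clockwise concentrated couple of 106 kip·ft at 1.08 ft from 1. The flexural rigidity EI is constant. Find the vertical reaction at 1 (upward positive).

Take the reaction at 2 as the redundant and release it; the primary structure is a cantilever fixed at 1.
Primary-structure tip deflection at 2 by superposition:
  point load 143 at a = 0.65: Pa²(3L − a)/(6EI) = 189.8/EI
  clockwise couple 106 at a = 1.08: M₀a(2L − a)/(2EI) = 682.3/EI
  δ_0 = 872.1/EI
Flexibility coefficient — unit upward force at 2: δ_{22} = L³/(3EI) = 91.54/EI.
The prop prevents deflection at 2: R_2 = δ_0/δ_{22} = 872.1/91.54 = 9.527 kip.
Vertical equilibrium: R_1 = ΣP − R_2 = 143 − 9.527 = 133.5 kip.

R_1 = 133.5 kip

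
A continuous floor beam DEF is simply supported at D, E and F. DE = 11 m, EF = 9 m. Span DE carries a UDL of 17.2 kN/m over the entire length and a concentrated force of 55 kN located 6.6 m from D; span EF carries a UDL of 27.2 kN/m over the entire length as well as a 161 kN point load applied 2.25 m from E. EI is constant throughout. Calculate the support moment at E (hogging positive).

M_E = 437.9 kN·m

Insert a hinge at E; M_E is the redundant, and each span becomes simply supported.
Rotations at E on the released spans (each span's end-slope, ×1/EI):
  span DE: UDL 17.2: wL³/(24EI) = 953.9/EI
  span DE: point load 55 at a = 6.6: Pab(L + a)/(6LEI) = 425.9/EI
  span EF: UDL 27.2: wL³/(24EI) = 826.2/EI
  span EF: point load 161 at a = 2.25: Pab(L + b)/(6LEI) = 713.2/EI
  relative rotation θ_0 = (1380 + 1539)/EI = 2919/EI
A unit hogging moment at E produces rotation L₁/(3EI) + L₂/(3EI) = 6.667/EI.
Slope continuity at E: θ_0 = M_E·6.667/EI, so M_E = 2919/6.667 = 437.9 kN·m (hogging).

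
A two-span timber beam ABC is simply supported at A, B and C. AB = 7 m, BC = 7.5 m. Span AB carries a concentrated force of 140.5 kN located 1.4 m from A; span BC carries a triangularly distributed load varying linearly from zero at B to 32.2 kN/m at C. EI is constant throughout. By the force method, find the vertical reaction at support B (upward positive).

R_B = 96.03 kN

Take M_B as the redundant. Released structure: two simple spans AB and BC with a hinge at B.
Discontinuity in slope at B on the released structure — sum the simple-span end rotations:
  span AB: point load 140.5 at a = 1.4: Pab(L + a)/(6LEI) = 220.3/EI
  span BC: triangular load, peak 32.2: 7w₀L³/(360EI) = 264.1/EI
  relative rotation θ_0 = (220.3 + 264.1)/EI = 484.4/EI
A unit hogging moment at B produces rotation L₁/(3EI) + L₂/(3EI) = 4.833/EI.
Compatibility: M_B·(L₁+L₂)/(3EI) = θ_0, giving M_B = 100.2 kN·m (hogging).
Span AB, ΣM about A with M_B applied at B: R_B^{AB}·7 = 196.7 + 100.2, so R_B^{AB} = 42.42 kN and R_A = 140.5 − 42.42 = 98.08 kN.
Span BC, ΣM about C: R_B^{BC}·7.5 = 301.9 + 100.2, so R_B^{BC} = 53.61 kN and R_C = 120.8 − 53.61 = 67.14 kN.
R_B = 42.42 + 53.61 = 96.03 kN.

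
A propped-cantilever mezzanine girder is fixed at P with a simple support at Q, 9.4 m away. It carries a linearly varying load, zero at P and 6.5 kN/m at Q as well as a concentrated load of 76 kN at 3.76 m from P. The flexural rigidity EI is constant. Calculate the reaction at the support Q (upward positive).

Remove the prop at Q; the released (primary) structure is a cantilever built in at P.
Primary-structure tip deflection at Q by superposition:
  triangular load, peak 6.5 at the free end: 11w₀L⁴/(120EI) = 4652/EI
  point load 76 at a = 3.76: Pa²(3L − a)/(6EI) = 4377/EI
  δ_0 = 9029/EI
Tip deflection under a unit load at Q: L³/(3EI) = 276.9/EI.
Compatibility at Q: δ_0 − R_Q·δ_{QQ} = 0, so R_Q = 9029/276.9 = 32.61 kN.

R_Q = 32.61 kN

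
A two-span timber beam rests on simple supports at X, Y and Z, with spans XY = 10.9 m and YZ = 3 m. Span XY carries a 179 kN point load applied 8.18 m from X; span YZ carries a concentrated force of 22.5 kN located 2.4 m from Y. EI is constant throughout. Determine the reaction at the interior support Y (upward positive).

Take M_Y as the redundant. Released structure: two simple spans XY and YZ with a hinge at Y.
Discontinuity in slope at Y on the released structure — sum the simple-span end rotations:
  span XY: point load 179 at a = 8.18: Pab(L + a)/(6LEI) = 1162/EI
  span YZ: point load 22.5 at a = 2.4: Pab(L + b)/(6LEI) = 6.48/EI
  relative rotation θ_0 = (1162 + 6.48)/EI = 1168/EI
A unit hogging moment at Y produces rotation L₁/(3EI) + L₂/(3EI) = 4.633/EI.
Compatibility: M_Y·(L₁+L₂)/(3EI) = θ_0, giving M_Y = 252.2 kN·m (hogging).
Span XY, ΣM about X with M_Y applied at Y: R_Y^{XY}·10.9 = 1464 + 252.2, so R_Y^{XY} = 157.5 kN and R_X = 179 − 157.5 = 21.53 kN.
Span YZ, ΣM about Z: R_Y^{YZ}·3 = 13.5 + 252.2, so R_Y^{YZ} = 88.56 kN and R_Z = 22.5 − 88.56 = -66.06 kN.
R_Y = 157.5 + 88.56 = 246 kN.

R_Y = 246 kN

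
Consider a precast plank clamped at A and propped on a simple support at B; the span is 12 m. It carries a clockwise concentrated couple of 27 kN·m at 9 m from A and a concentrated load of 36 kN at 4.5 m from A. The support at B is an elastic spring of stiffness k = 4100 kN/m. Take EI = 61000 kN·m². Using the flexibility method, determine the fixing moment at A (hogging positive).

M_A = 74.26 kN·m

Release the roller at B. Primary structure: cantilever fixed at A.
Deflection at B on the released cantilever, summing each load's contribution:
  clockwise couple 27 at a = 9: M₀a(2L − a)/(2EI) = 1822/EI
  point load 36 at a = 4.5: Pa²(3L − a)/(6EI) = 3827/EI
  δ_0 = 5650/EI
Flexibility coefficient — unit upward force at B: δ_{BB} = L³/(3EI) = 576/EI.
With EI = 61000 kN·m²: δ_0 = 0.092619 m and δ_{BB} = 0.009443 m/kN.
Compatibility — the spring shortens by R_B/k under the reaction it provides: δ_0 − R_B·δ_{BB} = R_B/k. With 1/k = 0.000244 m/kN, R_B = δ_0 / (δ_{BB} + 1/k) = 0.092619 / (0.009443 + 0.000244) = 9.562 kN.
Moment equilibrium about A: M_A = Σ(load moments about A) − R_B·L = 189 − 9.562×12 = 74.26 kN·m.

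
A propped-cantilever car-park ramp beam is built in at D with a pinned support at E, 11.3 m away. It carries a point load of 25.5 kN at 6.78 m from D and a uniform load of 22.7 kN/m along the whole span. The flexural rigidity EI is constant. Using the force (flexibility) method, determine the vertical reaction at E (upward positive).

Take the reaction at E as the redundant and release it; the primary structure is a cantilever fixed at D.
Primary-structure tip deflection at E by superposition:
  point load 25.5 at a = 6.78: Pa²(3L − a)/(6EI) = 5298/EI
  UDL 22.7: wL⁴/(8EI) = 46265/EI
  δ_0 = 51563/EI
Flexibility coefficient — unit upward force at E: δ_{EE} = L³/(3EI) = 481/EI.
The prop prevents deflection at E: R_E = δ_0/δ_{EE} = 51563/481 = 107.2 kN.

R_E = 107.2 kN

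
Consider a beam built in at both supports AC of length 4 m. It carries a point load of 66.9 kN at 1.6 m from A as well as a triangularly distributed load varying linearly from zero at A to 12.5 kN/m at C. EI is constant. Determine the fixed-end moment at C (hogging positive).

M_C = 35.69 kN·m

Release both end moments; the primary structure is a simply-supported span AC with redundants M_A and M_C.
Simple-span end rotations at A and C under the given loads:
  at A: point load 66.9 at a = 1.6: Pab(L + b)/(6LEI) = 68.51/EI
  at C: point load 66.9 at a = 1.6: Pab(L + a)/(6LEI) = 59.94/EI
  at A: triangular load, peak 12.5: 7w₀L³/(360EI) = 15.56/EI
  at C: triangular load, peak 12.5: w₀L³/(45EI) = 17.78/EI
  θ_A0 = 84.06/EI,  θ_C0 = 77.72/EI
Flexibility coefficients: a unit moment at one end gives L/(3EI) there and L/(6EI) at the far end, so f₁₁ = f₂₂ = 1.333/EI and f₁₂ = f₂₁ = 0.6667/EI.
Compatibility — zero rotation at each built-in end:
  1.333 M_A + 0.6667 M_C = 84.06
  0.6667 M_A + 1.333 M_C = 77.72
Solving the pair gives M_A = 45.2 kN·m and M_C = 35.69 kN·m (hogging).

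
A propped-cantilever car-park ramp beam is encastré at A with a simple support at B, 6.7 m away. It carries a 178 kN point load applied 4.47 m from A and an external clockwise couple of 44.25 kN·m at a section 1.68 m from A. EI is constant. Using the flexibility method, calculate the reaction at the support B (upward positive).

Choose R_B as the redundant. The primary structure is the cantilever fixed at A.
Downward deflection at the released point B due to the loads:
  point load 178 at a = 4.47: Pa²(3L − a)/(6EI) = 9265/EI
  clockwise couple 44.25 at a = 1.68: M₀a(2L − a)/(2EI) = 435.6/EI
  δ_0 = 9701/EI
Flexibility coefficient — unit upward force at B: δ_{BB} = L³/(3EI) = 100.3/EI.
The prop prevents deflection at B: R_B = δ_0/δ_{BB} = 9701/100.3 = 96.76 kN.

R_B = 96.76 kN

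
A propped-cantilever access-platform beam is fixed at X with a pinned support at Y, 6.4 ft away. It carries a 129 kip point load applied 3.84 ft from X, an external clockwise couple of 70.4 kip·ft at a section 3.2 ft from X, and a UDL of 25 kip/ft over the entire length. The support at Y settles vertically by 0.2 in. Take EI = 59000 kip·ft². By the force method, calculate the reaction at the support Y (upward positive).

Remove the prop at Y; the released (primary) structure is a cantilever built in at X.
Downward deflection at the released point Y due to the loads:
  point load 129 at a = 3.84: Pa²(3L − a)/(6EI) = 4870/EI
  clockwise couple 70.4 at a = 3.2: M₀a(2L − a)/(2EI) = 1081/EI
  UDL 25: wL⁴/(8EI) = 5243/EI
  δ_0 = 11194/EI
Tip deflection under a unit load at Y: L³/(3EI) = 87.38/EI.
With EI = 59000 kip·ft²: δ_0 = 0.18973 ft and δ_{YY} = 0.001481 ft/kip.
Compatibility — the beam at Y must follow the support down by 0.01667 ft: δ_0 − R_Y·δ_{YY} = 0.01667, so R_Y = (0.18973 − 0.01667)/0.001481 = 116.8 kip.

R_Y = 116.8 kip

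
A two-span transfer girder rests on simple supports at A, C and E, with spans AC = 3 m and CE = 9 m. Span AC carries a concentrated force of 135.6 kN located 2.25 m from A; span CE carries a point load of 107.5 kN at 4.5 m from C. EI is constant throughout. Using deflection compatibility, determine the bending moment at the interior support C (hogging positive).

M_C = 152.7 kN·m

Release continuity at C by inserting a hinge; the redundant is the internal moment M_C. The primary structure is two simply-supported spans AC and CE.
Discontinuity in slope at C on the released structure — sum the simple-span end rotations:
  span AC: point load 135.6 at a = 2.25: Pab(L + a)/(6LEI) = 66.74/EI
  span CE: point load 107.5 at a = 4.5: Pab(L + b)/(6LEI) = 544.2/EI
  relative rotation θ_0 = (66.74 + 544.2)/EI = 611/EI
A unit hogging moment at C produces rotation L₁/(3EI) + L₂/(3EI) = 4/EI.
Compatibility: M_C·(L₁+L₂)/(3EI) = θ_0, giving M_C = 152.7 kN·m (hogging).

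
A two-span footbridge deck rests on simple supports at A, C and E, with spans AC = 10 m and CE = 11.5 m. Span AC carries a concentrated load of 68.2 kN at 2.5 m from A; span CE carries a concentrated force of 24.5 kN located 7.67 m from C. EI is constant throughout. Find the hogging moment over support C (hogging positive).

Insert a hinge at C; M_C is the redundant, and each span becomes simply supported.
Rotations at C on the released spans (each span's end-slope, ×1/EI):
  span AC: point load 68.2 at a = 2.5: Pab(L + a)/(6LEI) = 266.4/EI
  span CE: point load 24.5 at a = 7.67: Pab(L + b)/(6LEI) = 159.9/EI
  relative rotation θ_0 = (266.4 + 159.9)/EI = 426.3/EI
A unit hogging moment at C produces rotation L₁/(3EI) + L₂/(3EI) = 7.167/EI.
Compatibility: M_C·(L₁+L₂)/(3EI) = θ_0, giving M_C = 59.48 kN·m (hogging).

M_C = 59.48 kN·m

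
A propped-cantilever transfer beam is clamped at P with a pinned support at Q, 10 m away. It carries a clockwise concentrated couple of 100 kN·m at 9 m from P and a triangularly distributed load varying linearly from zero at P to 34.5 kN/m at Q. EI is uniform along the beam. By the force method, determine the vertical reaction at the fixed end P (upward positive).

Take the reaction at Q as the redundant and release it; the primary structure is a cantilever fixed at P.
Downward deflection at the released point Q due to the loads:
  clockwise couple 100 at a = 9: M₀a(2L − a)/(2EI) = 4950/EI
  triangular load, peak 34.5 at the free end: 11w₀L⁴/(120EI) = 31625/EI
  δ_0 = 36575/EI
Tip deflection under a unit load at Q: L³/(3EI) = 333.3/EI.
The prop prevents deflection at Q: R_Q = δ_0/δ_{QQ} = 36575/333.3 = 109.7 kN.
Vertical equilibrium: R_P = ΣP − R_Q = 172.5 − 109.7 = 62.77 kN.

R_P = 62.77 kN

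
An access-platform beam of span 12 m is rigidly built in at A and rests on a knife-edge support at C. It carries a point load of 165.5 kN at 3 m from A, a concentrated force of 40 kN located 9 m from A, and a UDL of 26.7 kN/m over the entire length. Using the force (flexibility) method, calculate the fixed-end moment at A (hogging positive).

Take the reaction at C as the redundant and release it; the primary structure is a cantilever fixed at A.
Primary-structure tip deflection at C by superposition:
  point load 165.5 at a = 3: Pa²(3L − a)/(6EI) = 8192/EI
  point load 40 at a = 9: Pa²(3L − a)/(6EI) = 14580/EI
  UDL 26.7: wL⁴/(8EI) = 69206/EI
  δ_0 = 91979/EI
Tip deflection under a unit load at C: L³/(3EI) = 576/EI.
Compatibility at C: δ_0 − R_C·δ_{CC} = 0, so R_C = 91979/576 = 159.7 kN.
Moment equilibrium about A: M_A = Σ(load moments about A) − R_C·L = 2779 − 159.7×12 = 862.7 kN·m.

M_A = 862.7 kN·m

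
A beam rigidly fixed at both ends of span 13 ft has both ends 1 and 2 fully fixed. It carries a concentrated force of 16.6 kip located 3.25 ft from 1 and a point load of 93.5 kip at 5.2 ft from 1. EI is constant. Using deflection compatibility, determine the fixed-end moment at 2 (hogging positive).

M_2 = 126.8 kip·ft

Release both end moments; the primary structure is a simply-supported span 12 with redundants M_1 and M_2.
End rotations of the released simple span under the applied load (×1/EI):
  at 1: point load 16.6 at a = 3.25: Pab(L + b)/(6LEI) = 153.4/EI
  at 2: point load 16.6 at a = 3.25: Pab(L + a)/(6LEI) = 109.6/EI
  at 1: point load 93.5 at a = 5.2: Pab(L + b)/(6LEI) = 1011/EI
  at 2: point load 93.5 at a = 5.2: Pab(L + a)/(6LEI) = 884.9/EI
  θ_10 = 1165/EI,  θ_20 = 994.5/EI
Flexibility coefficients: a unit moment at one end gives L/(3EI) there and L/(6EI) at the far end, so f₁₁ = f₂₂ = 4.333/EI and f₁₂ = f₂₁ = 2.167/EI.
Compatibility — zero rotation at each built-in end:
  4.333 M_1 + 2.167 M_2 = 1165
  2.167 M_1 + 4.333 M_2 = 994.5
Solving the pair gives M_1 = 205.4 kip·ft and M_2 = 126.8 kip·ft (hogging).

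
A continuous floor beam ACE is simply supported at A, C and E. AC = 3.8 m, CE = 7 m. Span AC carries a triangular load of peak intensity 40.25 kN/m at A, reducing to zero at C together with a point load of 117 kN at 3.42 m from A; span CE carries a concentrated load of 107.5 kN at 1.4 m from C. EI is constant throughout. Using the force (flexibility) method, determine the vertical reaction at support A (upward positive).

Take M_C as the redundant. Released structure: two simple spans AC and CE with a hinge at C.
Rotations at C on the released spans (each span's end-slope, ×1/EI):
  span AC: triangular load, peak 40.25: 7w₀L³/(360EI) = 42.94/EI
  span AC: point load 117 at a = 3.42: Pab(L + a)/(6LEI) = 48.15/EI
  span CE: point load 107.5 at a = 1.4: Pab(L + b)/(6LEI) = 252.8/EI
  relative rotation θ_0 = (91.1 + 252.8)/EI = 343.9/EI
A unit hogging moment at C produces rotation L₁/(3EI) + L₂/(3EI) = 3.6/EI.
Compatibility: M_C·(L₁+L₂)/(3EI) = θ_0, giving M_C = 95.54 kN·m (hogging).
Span AC, ΣM about A with M_C applied at C: R_C^{AC}·3.8 = 497 + 95.54, so R_C^{AC} = 155.9 kN and R_A = 193.5 − 155.9 = 37.54 kN.

R_A = 37.54 kN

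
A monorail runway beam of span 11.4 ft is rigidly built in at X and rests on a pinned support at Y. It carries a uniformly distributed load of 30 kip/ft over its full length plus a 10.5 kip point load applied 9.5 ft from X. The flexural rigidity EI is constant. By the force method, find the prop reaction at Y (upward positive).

R_Y = 136.1 kip

Take the reaction at Y as the redundant and release it; the primary structure is a cantilever fixed at X.
Downward deflection at the released point Y due to the loads:
  UDL 30: wL⁴/(8EI) = 63336/EI
  point load 10.5 at a = 9.5: Pa²(3L − a)/(6EI) = 3901/EI
  δ_0 = 67237/EI
Flexibility coefficient — unit upward force at Y: δ_{YY} = L³/(3EI) = 493.8/EI.
Compatibility at Y: δ_0 − R_Y·δ_{YY} = 0, so R_Y = 67237/493.8 = 136.1 kip.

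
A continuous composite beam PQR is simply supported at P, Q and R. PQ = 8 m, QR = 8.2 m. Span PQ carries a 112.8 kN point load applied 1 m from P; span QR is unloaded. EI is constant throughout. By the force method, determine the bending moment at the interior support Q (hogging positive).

M_Q = 27.42 kN·m

Insert a hinge at Q; M_Q is the redundant, and each span becomes simply supported.
Rotations at Q on the released spans (each span's end-slope, ×1/EI):
  span PQ: point load 112.8 at a = 1: Pab(L + a)/(6LEI) = 148.1/EI
  relative rotation θ_0 = (148.1 + 0)/EI = 148.1/EI
A unit hogging moment at Q produces rotation L₁/(3EI) + L₂/(3EI) = 5.4/EI.
Slope continuity at Q: θ_0 = M_Q·5.4/EI, so M_Q = 148.1/5.4 = 27.42 kN·m (hogging).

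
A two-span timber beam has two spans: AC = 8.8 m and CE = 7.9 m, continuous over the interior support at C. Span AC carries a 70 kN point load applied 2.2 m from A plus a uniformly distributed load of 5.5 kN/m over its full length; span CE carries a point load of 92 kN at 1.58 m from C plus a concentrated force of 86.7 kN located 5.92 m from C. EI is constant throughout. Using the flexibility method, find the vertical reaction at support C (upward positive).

Release continuity at C by inserting a hinge; the redundant is the internal moment M_C. The primary structure is two simply-supported spans AC and CE.
Rotations at C on the released spans (each span's end-slope, ×1/EI):
  span AC: point load 70 at a = 2.2: Pab(L + a)/(6LEI) = 211.8/EI
  span AC: UDL 5.5: wL³/(24EI) = 156.2/EI
  span CE: point load 92 at a = 1.58: Pab(L + b)/(6LEI) = 275.6/EI
  span CE: point load 86.7 at a = 5.92: Pab(L + b)/(6LEI) = 211.8/EI
  relative rotation θ_0 = (367.9 + 487.4)/EI = 855.4/EI
A unit hogging moment at C produces rotation L₁/(3EI) + L₂/(3EI) = 5.567/EI.
Compatibility: M_C·(L₁+L₂)/(3EI) = θ_0, giving M_C = 153.7 kN·m (hogging).
Span AC, ΣM about A with M_C applied at C: R_C^{AC}·8.8 = 367 + 153.7, so R_C^{AC} = 59.16 kN and R_A = 118.4 − 59.16 = 59.24 kN.
Span CE, ΣM about E: R_C^{CE}·7.9 = 753.1 + 153.7, so R_C^{CE} = 114.8 kN and R_E = 178.7 − 114.8 = 63.92 kN.
R_C = 59.16 + 114.8 = 173.9 kN.

R_C = 173.9 kN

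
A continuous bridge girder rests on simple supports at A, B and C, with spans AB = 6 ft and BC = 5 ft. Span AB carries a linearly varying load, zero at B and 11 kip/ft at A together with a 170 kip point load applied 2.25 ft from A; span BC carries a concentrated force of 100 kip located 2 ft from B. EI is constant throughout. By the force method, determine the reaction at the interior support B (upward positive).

R_B = 188.2 kip

Release continuity at B by inserting a hinge; the redundant is the internal moment M_B. The primary structure is two simply-supported spans AB and BC.
Rotations at B on the released spans (each span's end-slope, ×1/EI):
  span AB: triangular load, peak 11: 7w₀L³/(360EI) = 46.2/EI
  span AB: point load 170 at a = 2.25: Pab(L + a)/(6LEI) = 328.7/EI
  span BC: point load 100 at a = 2: Pab(L + b)/(6LEI) = 160/EI
  relative rotation θ_0 = (374.9 + 160)/EI = 534.9/EI
A unit hogging moment at B produces rotation L₁/(3EI) + L₂/(3EI) = 3.667/EI.
Slope continuity at B: θ_0 = M_B·3.667/EI, so M_B = 534.9/3.667 = 145.9 kip·ft (hogging).
Span AB, ΣM about A with M_B applied at B: R_B^{AB}·6 = 448.5 + 145.9, so R_B^{AB} = 99.06 kip and R_A = 203 − 99.06 = 103.9 kip.
Span BC, ΣM about C: R_B^{BC}·5 = 300 + 145.9, so R_B^{BC} = 89.18 kip and R_C = 100 − 89.18 = 10.82 kip.
R_B = 99.06 + 89.18 = 188.2 kip.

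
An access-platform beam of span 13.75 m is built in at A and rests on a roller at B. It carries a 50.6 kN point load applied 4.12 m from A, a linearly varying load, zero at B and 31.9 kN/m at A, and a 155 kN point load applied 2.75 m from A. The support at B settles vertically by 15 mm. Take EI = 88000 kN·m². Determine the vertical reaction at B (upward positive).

Take the reaction at B as the redundant and release it; the primary structure is a cantilever fixed at A.
Free-end deflection of the primary structure under the applied loading (downward +):
  point load 50.6 at a = 4.12: Pa²(3L − a)/(6EI) = 5315/EI
  triangular load, peak 31.9 at the fixed end: w₀L⁴/(30EI) = 38008/EI
  point load 155 at a = 2.75: Pa²(3L − a)/(6EI) = 7522/EI
  δ_0 = 50845/EI
Tip deflection under a unit load at B: L³/(3EI) = 866.5/EI.
With EI = 88000 kN·m²: δ_0 = 0.57779 m and δ_{BB} = 0.009847 m/kN.
Compatibility — the beam at B must follow the support down by 0.015 m: δ_0 − R_B·δ_{BB} = 0.015, so R_B = (0.57779 − 0.015)/0.009847 = 57.15 kN.

R_B = 57.15 kN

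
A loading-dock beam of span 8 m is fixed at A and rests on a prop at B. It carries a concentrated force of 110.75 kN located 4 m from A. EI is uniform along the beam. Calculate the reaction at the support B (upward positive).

R_B = 34.61 kN

Choose R_B as the redundant. The primary structure is the cantilever fixed at A.
Free-end deflection of the primary structure under the applied loading (downward +):
  point load 110.75 at a = 4: Pa²(3L − a)/(6EI) = 5907/EI
Tip deflection under a unit load at B: L³/(3EI) = 170.7/EI.
Compatibility at B: δ_0 − R_B·δ_{BB} = 0, so R_B = 5907/170.7 = 34.61 kN.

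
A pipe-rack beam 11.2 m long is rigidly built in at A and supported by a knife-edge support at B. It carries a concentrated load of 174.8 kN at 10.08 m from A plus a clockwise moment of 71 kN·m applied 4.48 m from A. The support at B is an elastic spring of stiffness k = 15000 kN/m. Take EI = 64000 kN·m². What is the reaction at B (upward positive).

R_B = 153.4 kN

Release the roller at B. Primary structure: cantilever fixed at A.
Deflection at B on the released cantilever, summing each load's contribution:
  point load 174.8 at a = 10.08: Pa²(3L − a)/(6EI) = 69622/EI
  clockwise couple 71 at a = 4.48: M₀a(2L − a)/(2EI) = 2850/EI
  δ_0 = 72472/EI
Tip deflection under a unit load at B: L³/(3EI) = 468.3/EI.
With EI = 64000 kN·m²: δ_0 = 1.1324 m and δ_{BB} = 0.007317 m/kN.
Compatibility — the spring shortens by R_B/k under the reaction it provides: δ_0 − R_B·δ_{BB} = R_B/k. With 1/k = 0.000067 m/kN, R_B = δ_0 / (δ_{BB} + 1/k) = 1.1324 / (0.007317 + 0.000067) = 153.4 kN.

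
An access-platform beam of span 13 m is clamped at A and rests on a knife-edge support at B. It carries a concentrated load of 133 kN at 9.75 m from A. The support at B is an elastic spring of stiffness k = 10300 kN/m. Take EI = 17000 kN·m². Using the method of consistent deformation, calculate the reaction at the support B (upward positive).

R_B = 83.97 kN

Choose R_B as the redundant. The primary structure is the cantilever fixed at A.
Downward deflection at the released point B due to the loads:
  point load 133 at a = 9.75: Pa²(3L − a)/(6EI) = 61636/EI
Flexibility coefficient — unit upward force at B: δ_{BB} = L³/(3EI) = 732.3/EI.
With EI = 17000 kN·m²: δ_0 = 3.6257 m and δ_{BB} = 0.043078 m/kN.
Compatibility — the spring shortens by R_B/k under the reaction it provides: δ_0 − R_B·δ_{BB} = R_B/k. With 1/k = 0.000097 m/kN, R_B = δ_0 / (δ_{BB} + 1/k) = 3.6257 / (0.043078 + 0.000097) = 83.97 kN.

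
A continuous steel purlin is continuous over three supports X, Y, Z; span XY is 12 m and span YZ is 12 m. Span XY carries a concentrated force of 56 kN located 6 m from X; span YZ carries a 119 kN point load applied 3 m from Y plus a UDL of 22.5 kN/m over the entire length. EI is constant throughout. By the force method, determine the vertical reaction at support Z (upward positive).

Take M_Y as the redundant. Released structure: two simple spans XY and YZ with a hinge at Y.
End slopes at the hinge Y, treating each span as simply supported:
  span XY: point load 56 at a = 6: Pab(L + a)/(6LEI) = 504/EI
  span YZ: point load 119 at a = 3: Pab(L + b)/(6LEI) = 937.1/EI
  span YZ: UDL 22.5: wL³/(24EI) = 1620/EI
  relative rotation θ_0 = (504 + 2557)/EI = 3061/EI
A unit hogging moment at Y produces rotation L₁/(3EI) + L₂/(3EI) = 8/EI.
Slope continuity at Y: θ_0 = M_Y·8/EI, so M_Y = 3061/8 = 382.6 kN·m (hogging).
Span YZ, ΣM about Z: R_Y^{YZ}·12 = 2691 + 382.6, so R_Y^{YZ} = 256.1 kN and R_Z = 389 − 256.1 = 132.9 kN.

R_Z = 132.9 kN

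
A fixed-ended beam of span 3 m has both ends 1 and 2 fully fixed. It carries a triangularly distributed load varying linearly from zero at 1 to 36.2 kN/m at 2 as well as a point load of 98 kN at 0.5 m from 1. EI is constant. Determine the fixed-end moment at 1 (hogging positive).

M_1 = 44.89 kN·m

Take the two fixed-end moments M_1, M_2 as redundants; the released structure is the simple span 12.
On the primary (simply-supported) span, the end slopes from the loading are:
  at 1: triangular load, peak 36.2: 7w₀L³/(360EI) = 19/EI
  at 2: triangular load, peak 36.2: w₀L³/(45EI) = 21.72/EI
  at 1: point load 98 at a = 0.5: Pab(L + b)/(6LEI) = 37.43/EI
  at 2: point load 98 at a = 0.5: Pab(L + a)/(6LEI) = 23.82/EI
  θ_10 = 56.44/EI,  θ_20 = 45.54/EI
Flexibility coefficients: a unit moment at one end gives L/(3EI) there and L/(6EI) at the far end, so f₁₁ = f₂₂ = 1/EI and f₁₂ = f₂₁ = 0.5/EI.
Compatibility — zero rotation at each built-in end:
  1 M_1 + 0.5 M_2 = 56.44
  0.5 M_1 + 1 M_2 = 45.54
Solving the pair gives M_1 = 44.89 kN·m and M_2 = 23.1 kN·m (hogging).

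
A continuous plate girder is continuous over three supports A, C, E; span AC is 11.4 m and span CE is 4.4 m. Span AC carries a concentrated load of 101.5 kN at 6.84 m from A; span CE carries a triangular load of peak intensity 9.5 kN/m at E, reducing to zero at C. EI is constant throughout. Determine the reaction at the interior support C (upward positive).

R_C = 119.3 kN

Release continuity at C by inserting a hinge; the redundant is the internal moment M_C. The primary structure is two simply-supported spans AC and CE.
End slopes at the hinge C, treating each span as simply supported:
  span AC: point load 101.5 at a = 6.84: Pab(L + a)/(6LEI) = 844.2/EI
  span CE: triangular load, peak 9.5: 7w₀L³/(360EI) = 15.74/EI
  relative rotation θ_0 = (844.2 + 15.74)/EI = 860/EI
A unit hogging moment at C produces rotation L₁/(3EI) + L₂/(3EI) = 5.267/EI.
Compatibility: M_C·(L₁+L₂)/(3EI) = θ_0, giving M_C = 163.3 kN·m (hogging).
Span AC, ΣM about A with M_C applied at C: R_C^{AC}·11.4 = 694.3 + 163.3, so R_C^{AC} = 75.22 kN and R_A = 101.5 − 75.22 = 26.28 kN.
Span CE, ΣM about E: R_C^{CE}·4.4 = 30.65 + 163.3, so R_C^{CE} = 44.08 kN and R_E = 20.9 − 44.08 = -23.18 kN.
R_C = 75.22 + 44.08 = 119.3 kN.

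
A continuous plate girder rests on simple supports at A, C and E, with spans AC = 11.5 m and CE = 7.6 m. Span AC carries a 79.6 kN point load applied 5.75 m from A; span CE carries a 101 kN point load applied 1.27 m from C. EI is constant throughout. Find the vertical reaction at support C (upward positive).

R_C = 155 kN

Insert a hinge at C; M_C is the redundant, and each span becomes simply supported.
Discontinuity in slope at C on the released structure — sum the simple-span end rotations:
  span AC: point load 79.6 at a = 5.75: Pab(L + a)/(6LEI) = 657.9/EI
  span CE: point load 101 at a = 1.27: Pab(L + b)/(6LEI) = 248/EI
  relative rotation θ_0 = (657.9 + 248)/EI = 906/EI
A unit hogging moment at C produces rotation L₁/(3EI) + L₂/(3EI) = 6.367/EI.
Compatibility: M_C·(L₁+L₂)/(3EI) = θ_0, giving M_C = 142.3 kN·m (hogging).
Span AC, ΣM about A with M_C applied at C: R_C^{AC}·11.5 = 457.7 + 142.3, so R_C^{AC} = 52.17 kN and R_A = 79.6 − 52.17 = 27.43 kN.
Span CE, ΣM about E: R_C^{CE}·7.6 = 639.3 + 142.3, so R_C^{CE} = 102.8 kN and R_E = 101 − 102.8 = -1.846 kN.
R_C = 52.17 + 102.8 = 155 kN.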